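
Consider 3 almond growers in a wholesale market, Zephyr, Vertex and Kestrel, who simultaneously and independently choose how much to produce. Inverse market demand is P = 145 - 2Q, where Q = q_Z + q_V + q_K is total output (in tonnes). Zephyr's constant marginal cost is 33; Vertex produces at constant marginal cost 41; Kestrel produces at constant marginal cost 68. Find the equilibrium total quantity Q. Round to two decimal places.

Zephyr's profit: π_Z = (145 - 2Q)q_Z - (33q_Z). Setting ∂π_Z/∂q_Z = 0: 112 - 4q_Z - 2(q_V + q_K) = 0.
Vertex's first-order condition: 104 - 4q_V - 2(q_Z + q_K) = 0.
Kestrel's profit: π_K = (145 - 2Q)q_K - (68q_K). Setting ∂π_K/∂q_K = 0: 77 - 4q_K - 2(q_Z + q_V) = 0.
Adding the 3 conditions: 293 − 4Q − 4Q = 0, i.e. Q = 293/8.
Back-substituting: q_Z = (112 − 293/4)/2 = 155/8, q_V = (104 − 293/4)/2 = 123/8, q_K = (77 − 293/4)/2 = 15/8.
Total output Q = 155/8 + 123/8 + 15/8 = 293/8.

36.63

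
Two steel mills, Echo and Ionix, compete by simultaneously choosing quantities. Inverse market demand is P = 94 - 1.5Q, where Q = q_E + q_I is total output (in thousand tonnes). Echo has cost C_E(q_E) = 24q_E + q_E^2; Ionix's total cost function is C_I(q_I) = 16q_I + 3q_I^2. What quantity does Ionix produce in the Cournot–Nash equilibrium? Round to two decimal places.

Echo's profit: π_E = (94 - 1.5Q)q_E - (24q_E + q_E²). Setting ∂π_E/∂q_E = 0: 70 - 5q_E - (3/2)(q_I) = 0.
Ionix's profit: π_I = (94 - 1.5Q)q_I - (16q_I + 3q_I²). Setting ∂π_I/∂q_I = 0: 78 - 9q_I - (3/2)(q_E) = 0.
So q_E = (70 - (3/2)q_I)/5 and q_I = (78 - (3/2)q_E)/9.
Solving the pair: q_E = 12, q_I = 20/3.

6.67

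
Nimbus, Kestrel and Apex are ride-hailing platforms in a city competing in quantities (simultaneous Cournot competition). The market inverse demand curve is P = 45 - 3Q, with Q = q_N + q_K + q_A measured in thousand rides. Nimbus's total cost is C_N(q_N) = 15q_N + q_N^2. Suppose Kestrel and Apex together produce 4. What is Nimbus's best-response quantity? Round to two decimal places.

2.25

With rivals' combined output fixed at 4, Nimbus's profit is π_N = (45 - 3·4 - 3q_N)q_N - (15q_N + q_N²) = (33 - 3q_N)q_N - (15q_N + q_N²).
∂π_N/∂q_N = 18 - 8q_N = 0, so q_N = 9/4.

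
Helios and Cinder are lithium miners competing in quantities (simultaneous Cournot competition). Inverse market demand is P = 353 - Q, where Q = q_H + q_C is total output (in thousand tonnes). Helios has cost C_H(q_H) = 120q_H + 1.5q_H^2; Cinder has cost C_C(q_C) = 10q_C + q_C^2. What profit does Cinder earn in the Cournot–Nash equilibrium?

Helios's profit: π_H = (353 - Q)q_H - (120q_H + (3/2)q_H²). Setting ∂π_H/∂q_H = 0: 233 - 5q_H - (q_C) = 0.
Cinder's first-order condition: 343 - 4q_C - (q_H) = 0.
So q_H = (233 - q_C)/5 and q_C = (343 - q_H)/4.
Substituting one into the other gives q_H = 31 and q_C = 78.
Price P = 353 - 109 = 244.
Cinder's profit: 244·78 - 10·78 - 78² = 12168.

12168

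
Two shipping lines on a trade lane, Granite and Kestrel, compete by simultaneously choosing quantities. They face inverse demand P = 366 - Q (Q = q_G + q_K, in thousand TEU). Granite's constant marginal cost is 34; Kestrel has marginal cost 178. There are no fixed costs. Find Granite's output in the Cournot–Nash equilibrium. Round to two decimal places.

Granite's profit: π_G = (366 - Q)q_G - (34q_G). Setting ∂π_G/∂q_G = 0: 332 - 2q_G - (q_K) = 0.
Kestrel's first-order condition: 188 - 2q_K - (q_G) = 0.
Rearranging gives the reaction functions q_G = (332 - q_K)/2 and q_K = (188 - q_G)/2.
Solving the pair: q_G = 476/3, q_K = 44/3.

158.67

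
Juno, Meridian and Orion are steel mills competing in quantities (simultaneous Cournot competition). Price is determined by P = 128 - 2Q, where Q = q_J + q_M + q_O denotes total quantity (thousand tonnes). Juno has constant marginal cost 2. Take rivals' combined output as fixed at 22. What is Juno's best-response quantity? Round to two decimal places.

20.50

With rivals' combined output fixed at 22, Juno's profit is π_J = (128 - 2·22 - 2q_J)q_J - (2q_J) = (84 - 2q_J)q_J - (2q_J).
∂π_J/∂q_J = 82 - 4q_J = 0, so q_J = 41/2.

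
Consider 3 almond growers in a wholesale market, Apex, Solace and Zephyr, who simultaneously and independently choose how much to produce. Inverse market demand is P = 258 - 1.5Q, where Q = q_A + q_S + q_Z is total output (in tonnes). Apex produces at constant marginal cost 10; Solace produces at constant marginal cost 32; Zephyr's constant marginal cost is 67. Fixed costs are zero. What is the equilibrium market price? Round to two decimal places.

91.75

Apex's profit: π_A = (258 - 1.5Q)q_A - (10q_A). Setting ∂π_A/∂q_A = 0: 248 - 3q_A - (3/2)(q_S + q_Z) = 0.
Solace's profit: π_S = (258 - 1.5Q)q_S - (32q_S). Setting ∂π_S/∂q_S = 0: 226 - 3q_S - (3/2)(q_A + q_Z) = 0.
Zephyr's first-order condition: 191 - 3q_Z - (3/2)(q_A + q_S) = 0.
Adding the 3 first-order conditions: 665 − 6Q = 0, so Q = 665/6.
Back-substituting: q_A = (248 − 665/4)/(3/2) = 109/2, q_S = (226 − 665/4)/(3/2) = 239/6, q_Z = (191 − 665/4)/(3/2) = 33/2.
Total output Q = 665/6, so price P = 258 - (3/2)·(665/6) = 367/4.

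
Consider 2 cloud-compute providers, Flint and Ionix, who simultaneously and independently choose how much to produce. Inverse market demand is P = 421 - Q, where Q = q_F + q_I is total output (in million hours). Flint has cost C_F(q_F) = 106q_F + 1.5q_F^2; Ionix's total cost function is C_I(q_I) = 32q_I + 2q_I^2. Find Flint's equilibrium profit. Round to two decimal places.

6697.39

Flint's profit: π_F = (421 - Q)q_F - (106q_F + (3/2)q_F²). Setting ∂π_F/∂q_F = 0: 315 - 5q_F - (q_I) = 0.
Ionix's first-order condition: 389 - 6q_I - (q_F) = 0.
Best responses: q_F = (315 - q_I)/5, q_I = (389 - q_F)/6.
Solving the pair: q_F = 1501/29, q_I = 1630/29.
Price P = 421 - 107.9655 = 313.0345.
Flint's profit: 313.0345·(1501/29) - 106·(1501/29) - (3/2)(1501/29)² = 6697.3870.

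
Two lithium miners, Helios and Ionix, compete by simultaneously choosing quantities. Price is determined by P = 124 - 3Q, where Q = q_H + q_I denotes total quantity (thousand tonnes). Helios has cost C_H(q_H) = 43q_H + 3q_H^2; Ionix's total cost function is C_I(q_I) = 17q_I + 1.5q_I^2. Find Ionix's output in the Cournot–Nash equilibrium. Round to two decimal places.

10.52

Helios's profit: π_H = (124 - 3Q)q_H - (43q_H + 3q_H²). Setting ∂π_H/∂q_H = 0: 81 - 12q_H - 3(q_I) = 0.
Ionix's first-order condition: 107 - 9q_I - 3(q_H) = 0.
Best responses: q_H = (81 - 3q_I)/12, q_I = (107 - 3q_H)/9.
Solving the pair: q_H = 136/33, q_I = 347/33.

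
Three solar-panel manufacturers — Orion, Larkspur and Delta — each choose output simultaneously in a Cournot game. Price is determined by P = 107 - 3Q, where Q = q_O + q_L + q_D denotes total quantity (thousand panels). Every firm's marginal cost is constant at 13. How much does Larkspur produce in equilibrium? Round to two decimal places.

Each firm earns π_i = (107 - 3Q)q_i - 13q_i.
First-order condition (treating rivals' output as given): 94 - 6q_i - 3·Σ_{j≠i} q_j = 0.
By symmetry each firm produces the same amount; substituting Σ_{j≠i} q_j = 2q_i yields q_i = 94/12 = 47/6.

7.83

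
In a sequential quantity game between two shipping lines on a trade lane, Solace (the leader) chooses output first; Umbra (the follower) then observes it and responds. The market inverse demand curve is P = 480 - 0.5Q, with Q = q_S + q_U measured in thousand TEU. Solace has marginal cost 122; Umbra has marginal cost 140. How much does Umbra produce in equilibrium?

The follower Umbra best-responds to any q_S: π_U = (480 - 0.5Q)q_U - 140q_U.
Follower FOC: 340 - (1/2)q_S - q_U = 0, so q_U(q_S) = (340 - (1/2)q_S).
Solace substitutes q_U(q_S) into its own profit: π_S = q_S(480 - (1/2)q_S - (340 - (1/2)q_S)/2) - 122q_S = (310 - (1/4)q_S)q_S - 122q_S.
Leader FOC: 188 - (1/2)q_S = 0, so q_S = 376.
Then q_U = (340 - (1/2)·376) = 152.

152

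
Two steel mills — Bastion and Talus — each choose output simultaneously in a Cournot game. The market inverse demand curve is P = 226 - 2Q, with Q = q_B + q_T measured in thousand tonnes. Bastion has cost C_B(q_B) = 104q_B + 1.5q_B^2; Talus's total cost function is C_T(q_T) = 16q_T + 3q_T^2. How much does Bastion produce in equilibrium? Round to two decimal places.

Bastion's profit: π_B = (226 - 2Q)q_B - (104q_B + (3/2)q_B²). Setting ∂π_B/∂q_B = 0: 122 - 7q_B - 2(q_T) = 0.
Talus's profit: π_T = (226 - 2Q)q_T - (16q_T + 3q_T²). Setting ∂π_T/∂q_T = 0: 210 - 10q_T - 2(q_B) = 0.
So q_B = (122 - 2q_T)/7 and q_T = (210 - 2q_B)/10.
Substituting one into the other gives q_B = 400/33 and q_T = 613/33.

12.12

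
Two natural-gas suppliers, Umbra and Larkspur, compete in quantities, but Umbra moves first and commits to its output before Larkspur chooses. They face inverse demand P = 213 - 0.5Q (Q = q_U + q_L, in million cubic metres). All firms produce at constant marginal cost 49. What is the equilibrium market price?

Solve by backward induction. Given q_U, the follower Larkspur maximises π_L = (213 - (1/2)q_U - (1/2)q_L)q_L - 49q_L.
Setting the follower's marginal profit to zero, 164 - (1/2)q_U - q_L = 0, i.e. q_L = (164 - (1/2)q_U).
The leader anticipates this reaction. Substituting into P = 213 - 0.5Q gives P = 131 - (1/4)q_U, so π_U = (131 - (1/4)q_U)q_U - 49q_U.
Leader FOC: 82 - (1/2)q_U = 0, so q_U = 164.
Then q_L = (164 - (1/2)·164) = 82.
Total output Q = 246, so price P = 213 - (1/2)·246 = 90.

90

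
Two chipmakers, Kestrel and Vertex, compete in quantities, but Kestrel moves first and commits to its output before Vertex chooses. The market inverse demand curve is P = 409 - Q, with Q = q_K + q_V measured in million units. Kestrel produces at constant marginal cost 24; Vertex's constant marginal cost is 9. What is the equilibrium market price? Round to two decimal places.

Solve by backward induction. Given q_K, the follower Vertex maximises π_V = (409 - q_K - q_V)q_V - 9q_V.
Setting the follower's marginal profit to zero, 400 - q_K - 2q_V = 0, i.e. q_V = (400 - q_K)/2.
Kestrel substitutes q_V(q_K) into its own profit: π_K = q_K(409 - q_K - (400 - q_K)/2) - 24q_K = (209 - (1/2)q_K)q_K - 24q_K.
Leader FOC: 185 - q_K = 0, so q_K = 185.
Then q_V = (400 - 185)/2 = 215/2.
Total output Q = 585/2, so price P = 409 - 585/2 = 233/2.

116.50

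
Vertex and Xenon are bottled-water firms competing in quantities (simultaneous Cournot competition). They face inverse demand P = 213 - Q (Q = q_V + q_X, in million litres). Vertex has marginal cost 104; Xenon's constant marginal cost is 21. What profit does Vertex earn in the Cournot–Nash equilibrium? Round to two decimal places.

75.11

Vertex's profit: π_V = (213 - Q)q_V - (104q_V). Setting ∂π_V/∂q_V = 0: 109 - 2q_V - (q_X) = 0.
Xenon's first-order condition: 192 - 2q_X - (q_V) = 0.
Best responses: q_V = (109 - q_X)/2, q_X = (192 - q_V)/2.
Solving the pair: q_V = 26/3, q_X = 275/3.
Price P = 213 - 301/3 = 338/3.
Vertex's profit: (338/3 - 104)·(26/3) = 676/9.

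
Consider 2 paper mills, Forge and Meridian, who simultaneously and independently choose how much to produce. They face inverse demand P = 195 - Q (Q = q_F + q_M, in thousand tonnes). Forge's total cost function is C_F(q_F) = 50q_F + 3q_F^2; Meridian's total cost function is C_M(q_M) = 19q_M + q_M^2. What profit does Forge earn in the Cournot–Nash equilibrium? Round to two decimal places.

679.36

Forge's profit: π_F = (195 - Q)q_F - (50q_F + 3q_F²). Setting ∂π_F/∂q_F = 0: 145 - 8q_F - (q_M) = 0.
Meridian's profit: π_M = (195 - Q)q_M - (19q_M + q_M²). Setting ∂π_M/∂q_M = 0: 176 - 4q_M - (q_F) = 0.
So q_F = (145 - q_M)/8 and q_M = (176 - q_F)/4.
Solving the pair: q_F = 404/31, q_M = 1263/31.
Price P = 195 - 1667/31 = 141.2258.
Forge's profit: 141.2258·(404/31) - 50·(404/31) - 3(404/31)² = 679.3590.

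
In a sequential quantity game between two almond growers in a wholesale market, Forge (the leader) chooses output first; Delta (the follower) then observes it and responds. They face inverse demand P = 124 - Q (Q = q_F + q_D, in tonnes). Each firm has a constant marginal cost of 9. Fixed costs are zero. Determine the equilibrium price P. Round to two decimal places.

The follower Delta best-responds to any q_F: π_D = (124 - Q)q_D - 9q_D.
Setting the follower's marginal profit to zero, 115 - q_F - 2q_D = 0, i.e. q_D = (115 - q_F)/2.
The leader anticipates this reaction. Substituting into P = 124 - Q gives P = 133/2 - (1/2)q_F, so π_F = (133/2 - (1/2)q_F)q_F - 9q_F.
Maximising: ∂π_F/∂q_F = 115/2 - q_F = 0, giving q_F = 115/2.
Then q_D = (115 - 115/2)/2 = 115/4.
Total output Q = 345/4, so price P = 124 - 345/4 = 151/4.

37.75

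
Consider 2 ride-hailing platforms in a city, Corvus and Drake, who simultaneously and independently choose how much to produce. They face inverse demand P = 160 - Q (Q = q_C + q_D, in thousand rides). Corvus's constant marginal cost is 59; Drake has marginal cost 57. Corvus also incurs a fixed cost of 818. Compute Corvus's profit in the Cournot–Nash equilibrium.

Corvus's profit: π_C = (160 - Q)q_C - (59q_C). Setting ∂π_C/∂q_C = 0: 101 - 2q_C - (q_D) = 0.
Drake's profit: π_D = (160 - Q)q_D - (57q_D). Setting ∂π_D/∂q_D = 0: 103 - 2q_D - (q_C) = 0.
Rearranging gives the reaction functions q_C = (101 - q_D)/2 and q_D = (103 - q_C)/2.
Solving the pair: q_C = 33, q_D = 35.
Price P = 160 - 68 = 92.
Corvus's profit: (92 - 59)·33 - 818 = 271.

271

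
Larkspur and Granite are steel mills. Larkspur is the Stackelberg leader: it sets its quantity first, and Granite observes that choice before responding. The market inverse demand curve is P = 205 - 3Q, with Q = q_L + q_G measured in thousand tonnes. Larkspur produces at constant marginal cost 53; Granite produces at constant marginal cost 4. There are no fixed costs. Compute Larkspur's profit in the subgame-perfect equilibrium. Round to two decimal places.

The follower Granite best-responds to any q_L: π_G = (205 - 3Q)q_G - 4q_G.
Follower FOC: 201 - 3q_L - 6q_G = 0, so q_G(q_L) = (201 - 3q_L)/6.
The leader anticipates this reaction. Substituting into P = 205 - 3Q gives P = 209/2 - (3/2)q_L, so π_L = (209/2 - (3/2)q_L)q_L - 53q_L.
Maximising: ∂π_L/∂q_L = 103/2 - 3q_L = 0, giving q_L = 103/6.
Then q_G = (201 - 3·(103/6))/6 = 299/12.
Price P = 205 - 3·(505/12) = 315/4.
Larkspur's profit: (315/4 - 53)·(103/6) = 442.0417.

442.04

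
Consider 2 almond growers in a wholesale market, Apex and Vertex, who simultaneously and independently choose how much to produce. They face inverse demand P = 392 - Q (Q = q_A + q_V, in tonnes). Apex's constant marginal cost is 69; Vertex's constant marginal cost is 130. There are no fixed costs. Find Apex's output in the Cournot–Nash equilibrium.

Apex's profit: π_A = (392 - Q)q_A - (69q_A). Setting ∂π_A/∂q_A = 0: 323 - 2q_A - (q_V) = 0.
Vertex's first-order condition: 262 - 2q_V - (q_A) = 0.
Best responses: q_A = (323 - q_V)/2, q_V = (262 - q_A)/2.
Substituting one into the other gives q_A = 128 and q_V = 67.

128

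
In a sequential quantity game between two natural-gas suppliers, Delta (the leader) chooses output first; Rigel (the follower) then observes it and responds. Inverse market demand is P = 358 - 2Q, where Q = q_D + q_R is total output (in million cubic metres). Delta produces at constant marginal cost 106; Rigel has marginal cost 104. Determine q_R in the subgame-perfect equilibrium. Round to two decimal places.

Solve by backward induction. Given q_D, the follower Rigel maximises π_R = (358 - 2q_D - 2q_R)q_R - 104q_R.
∂π_R/∂q_R = 254 - 2q_D - 4q_R = 0 gives the reaction function q_R = (254 - 2q_D)/4.
The leader anticipates this reaction. Substituting into P = 358 - 2Q gives P = 231 - q_D, so π_D = (231 - q_D)q_D - 106q_D.
Leader FOC: 125 - 2q_D = 0, so q_D = 125/2.
Then q_R = (254 - 2·(125/2))/4 = 129/4.

32.25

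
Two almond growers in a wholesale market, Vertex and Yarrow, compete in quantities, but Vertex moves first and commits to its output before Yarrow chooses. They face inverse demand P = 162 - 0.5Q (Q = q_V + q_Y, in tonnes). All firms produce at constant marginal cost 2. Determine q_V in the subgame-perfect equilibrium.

The follower Yarrow best-responds to any q_V: π_Y = (162 - 0.5Q)q_Y - 2q_Y.
Setting the follower's marginal profit to zero, 160 - (1/2)q_V - q_Y = 0, i.e. q_Y = (160 - (1/2)q_V).
Vertex substitutes q_Y(q_V) into its own profit: π_V = q_V(162 - (1/2)q_V - (160 - (1/2)q_V)/2) - 2q_V = (82 - (1/4)q_V)q_V - 2q_V.
Maximising: ∂π_V/∂q_V = 80 - (1/2)q_V = 0, giving q_V = 160.
Then q_Y = (160 - (1/2)·160) = 80.

160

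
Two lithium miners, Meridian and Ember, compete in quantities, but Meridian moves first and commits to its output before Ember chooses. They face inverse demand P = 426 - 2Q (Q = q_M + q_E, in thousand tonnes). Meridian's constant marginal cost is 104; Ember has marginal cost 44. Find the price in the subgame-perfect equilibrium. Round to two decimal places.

The follower Ember best-responds to any q_M: π_E = (426 - 2Q)q_E - 44q_E.
Setting the follower's marginal profit to zero, 382 - 2q_M - 4q_E = 0, i.e. q_E = (382 - 2q_M)/4.
The leader anticipates this reaction. Substituting into P = 426 - 2Q gives P = 235 - q_M, so π_M = (235 - q_M)q_M - 104q_M.
Leader FOC: 131 - 2q_M = 0, so q_M = 131/2.
Then q_E = (382 - 2·(131/2))/4 = 251/4.
Total output Q = 513/4, so price P = 426 - 2·(513/4) = 339/2.

169.50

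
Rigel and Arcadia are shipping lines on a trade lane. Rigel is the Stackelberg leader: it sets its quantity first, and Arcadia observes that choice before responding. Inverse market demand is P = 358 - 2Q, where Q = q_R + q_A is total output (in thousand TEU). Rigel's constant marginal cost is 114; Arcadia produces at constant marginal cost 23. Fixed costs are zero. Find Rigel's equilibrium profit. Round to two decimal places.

Solve by backward induction. Given q_R, the follower Arcadia maximises π_A = (358 - 2q_R - 2q_A)q_A - 23q_A.
∂π_A/∂q_A = 335 - 2q_R - 4q_A = 0 gives the reaction function q_A = (335 - 2q_R)/4.
Rigel substitutes q_A(q_R) into its own profit: π_R = q_R(358 - 2q_R - (335 - 2q_R)/2) - 114q_R = (381/2 - q_R)q_R - 114q_R.
The leader's first-order condition 153/2 - 2q_R = 0 yields q_R = 153/4.
Then q_A = (335 - 2·(153/4))/4 = 517/8.
Price P = 358 - 2·(823/8) = 609/4.
Rigel's profit: (609/4 - 114)·(153/4) = 1463.0625.

1463.06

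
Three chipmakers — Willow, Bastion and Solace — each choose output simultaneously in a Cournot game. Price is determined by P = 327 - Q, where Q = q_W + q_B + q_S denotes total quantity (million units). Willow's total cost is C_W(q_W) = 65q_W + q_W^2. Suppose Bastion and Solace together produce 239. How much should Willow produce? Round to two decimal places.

5.75

With rivals' combined output fixed at 239, Willow's profit is π_W = (327 - 239 - q_W)q_W - (65q_W + q_W²) = (88 - q_W)q_W - (65q_W + q_W²).
∂π_W/∂q_W = 23 - 4q_W = 0, so q_W = 23/4.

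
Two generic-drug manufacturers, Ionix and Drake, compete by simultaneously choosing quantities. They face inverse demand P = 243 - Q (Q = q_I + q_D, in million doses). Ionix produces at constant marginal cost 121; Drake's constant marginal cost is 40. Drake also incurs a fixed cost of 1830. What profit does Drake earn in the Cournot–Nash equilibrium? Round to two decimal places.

7131.78

Ionix's profit: π_I = (243 - Q)q_I - (121q_I). Setting ∂π_I/∂q_I = 0: 122 - 2q_I - (q_D) = 0.
Drake's profit: π_D = (243 - Q)q_D - (40q_D). Setting ∂π_D/∂q_D = 0: 203 - 2q_D - (q_I) = 0.
Rearranging gives the reaction functions q_I = (122 - q_D)/2 and q_D = (203 - q_I)/2.
Substituting one into the other gives q_I = 41/3 and q_D = 284/3.
Price P = 243 - 325/3 = 404/3.
Drake's profit: (404/3 - 40)·(284/3) - 1830 = 7131.7778.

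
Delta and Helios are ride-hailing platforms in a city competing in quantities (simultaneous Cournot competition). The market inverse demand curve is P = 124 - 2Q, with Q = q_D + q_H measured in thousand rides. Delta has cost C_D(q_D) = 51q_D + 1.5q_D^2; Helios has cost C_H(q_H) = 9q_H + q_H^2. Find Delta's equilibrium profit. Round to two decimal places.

Delta's profit: π_D = (124 - 2Q)q_D - (51q_D + (3/2)q_D²). Setting ∂π_D/∂q_D = 0: 73 - 7q_D - 2(q_H) = 0.
Helios's profit: π_H = (124 - 2Q)q_H - (9q_H + q_H²). Setting ∂π_H/∂q_H = 0: 115 - 6q_H - 2(q_D) = 0.
Rearranging gives the reaction functions q_D = (73 - 2q_H)/7 and q_H = (115 - 2q_D)/6.
Solving the pair: q_D = 104/19, q_H = 659/38.
Price P = 124 - 2·(867/38) = 1489/19.
Delta's profit: (1489/19)·(104/19) - 51·(104/19) - (3/2)(104/19)² = 104.8643.

104.86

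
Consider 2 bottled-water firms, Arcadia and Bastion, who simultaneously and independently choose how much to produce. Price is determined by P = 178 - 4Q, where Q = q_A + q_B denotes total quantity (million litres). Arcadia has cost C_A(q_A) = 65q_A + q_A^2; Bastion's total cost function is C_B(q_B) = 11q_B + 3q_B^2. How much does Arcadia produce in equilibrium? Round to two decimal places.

Arcadia's profit: π_A = (178 - 4Q)q_A - (65q_A + q_A²). Setting ∂π_A/∂q_A = 0: 113 - 10q_A - 4(q_B) = 0.
Bastion's profit: π_B = (178 - 4Q)q_B - (11q_B + 3q_B²). Setting ∂π_B/∂q_B = 0: 167 - 14q_B - 4(q_A) = 0.
Rearranging gives the reaction functions q_A = (113 - 4q_B)/10 and q_B = (167 - 4q_A)/14.
Solving the pair: q_A = 457/62, q_B = 609/62.

7.37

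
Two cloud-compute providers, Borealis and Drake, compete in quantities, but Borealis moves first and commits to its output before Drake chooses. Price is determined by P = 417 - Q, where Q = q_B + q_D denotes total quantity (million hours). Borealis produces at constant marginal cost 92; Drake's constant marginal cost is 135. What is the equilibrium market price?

184

The follower Drake best-responds to any q_B: π_D = (417 - Q)q_D - 135q_D.
Setting the follower's marginal profit to zero, 282 - q_B - 2q_D = 0, i.e. q_D = (282 - q_B)/2.
The leader anticipates this reaction. Substituting into P = 417 - Q gives P = 276 - (1/2)q_B, so π_B = (276 - (1/2)q_B)q_B - 92q_B.
Leader FOC: 184 - q_B = 0, so q_B = 184.
Then q_D = (282 - 184)/2 = 49.
Total output Q = 233, so price P = 417 - 233 = 184.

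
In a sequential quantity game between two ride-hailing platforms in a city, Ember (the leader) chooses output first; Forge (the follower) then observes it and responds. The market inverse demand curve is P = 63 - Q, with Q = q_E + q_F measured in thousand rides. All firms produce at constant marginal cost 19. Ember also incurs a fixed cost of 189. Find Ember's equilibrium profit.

53

The follower Forge best-responds to any q_E: π_F = (63 - Q)q_F - 19q_F.
Follower FOC: 44 - q_E - 2q_F = 0, so q_F(q_E) = (44 - q_E)/2.
Ember substitutes q_F(q_E) into its own profit: π_E = q_E(63 - q_E - (44 - q_E)/2) - 19q_E = (41 - (1/2)q_E)q_E - 19q_E.
Leader FOC: 22 - q_E = 0, so q_E = 22.
Then q_F = (44 - 22)/2 = 11.
Price P = 63 - 33 = 30.
Ember's profit: (30 - 19)·22 - 189 = 53.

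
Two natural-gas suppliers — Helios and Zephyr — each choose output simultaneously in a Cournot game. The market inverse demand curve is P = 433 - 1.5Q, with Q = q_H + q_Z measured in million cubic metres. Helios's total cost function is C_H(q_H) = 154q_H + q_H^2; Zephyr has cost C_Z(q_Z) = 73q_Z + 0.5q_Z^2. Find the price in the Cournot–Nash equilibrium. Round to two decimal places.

Helios's profit: π_H = (433 - 1.5Q)q_H - (154q_H + q_H²). Setting ∂π_H/∂q_H = 0: 279 - 5q_H - (3/2)(q_Z) = 0.
Zephyr's first-order condition: 360 - 4q_Z - (3/2)(q_H) = 0.
Best responses: q_H = (279 - (3/2)q_Z)/5, q_Z = (360 - (3/2)q_H)/4.
Solving the pair: q_H = 32.4507, q_Z = 77.8310.
Total output Q = 110.2817, so price P = 433 - (3/2)·110.2817 = 267.5775.

267.58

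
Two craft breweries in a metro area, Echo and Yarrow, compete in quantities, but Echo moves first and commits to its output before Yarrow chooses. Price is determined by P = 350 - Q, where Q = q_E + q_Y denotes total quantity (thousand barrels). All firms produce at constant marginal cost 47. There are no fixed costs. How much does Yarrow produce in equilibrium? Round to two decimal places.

Solve by backward induction. Given q_E, the follower Yarrow maximises π_Y = (350 - q_E - q_Y)q_Y - 47q_Y.
Follower FOC: 303 - q_E - 2q_Y = 0, so q_Y(q_E) = (303 - q_E)/2.
The leader anticipates this reaction. Substituting into P = 350 - Q gives P = 397/2 - (1/2)q_E, so π_E = (397/2 - (1/2)q_E)q_E - 47q_E.
Leader FOC: 303/2 - q_E = 0, so q_E = 303/2.
Then q_Y = (303 - 303/2)/2 = 303/4.

75.75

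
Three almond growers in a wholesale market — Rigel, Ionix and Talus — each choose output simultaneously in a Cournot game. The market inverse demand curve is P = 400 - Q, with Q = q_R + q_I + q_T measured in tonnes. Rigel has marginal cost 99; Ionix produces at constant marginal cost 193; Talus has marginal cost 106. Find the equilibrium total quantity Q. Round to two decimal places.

Rigel's profit: π_R = (400 - Q)q_R - (99q_R). Setting ∂π_R/∂q_R = 0: 301 - 2q_R - (q_I + q_T) = 0.
Ionix's profit: π_I = (400 - Q)q_I - (193q_I). Setting ∂π_I/∂q_I = 0: 207 - 2q_I - (q_R + q_T) = 0.
Talus's first-order condition: 294 - 2q_T - (q_R + q_I) = 0.
Adding the 3 first-order conditions: 802 − 4Q = 0, so Q = 401/2.
Back-substituting: q_R = (301 − 401/2) = 201/2, q_I = (207 − 401/2) = 13/2, q_T = (294 − 401/2) = 187/2.
Total output Q = 201/2 + 13/2 + 187/2 = 401/2.

200.50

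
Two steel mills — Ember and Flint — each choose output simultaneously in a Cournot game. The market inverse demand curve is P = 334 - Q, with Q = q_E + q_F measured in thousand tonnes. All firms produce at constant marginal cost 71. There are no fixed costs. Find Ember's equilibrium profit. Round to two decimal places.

A representative firm's profit is π_i = q_i(334 - Q) - 71q_i.
Setting ∂π_i/∂q_i = 0 with rivals' quantities fixed: 263 - 2q_i - q_j = 0.
By symmetry each firm produces the same amount; substituting q_j = q_i yields q_i = 263/3.
Price P = 334 - 526/3 = 476/3.
Ember's profit: (476/3 - 71)·(263/3) = 7685.4444.

7685.44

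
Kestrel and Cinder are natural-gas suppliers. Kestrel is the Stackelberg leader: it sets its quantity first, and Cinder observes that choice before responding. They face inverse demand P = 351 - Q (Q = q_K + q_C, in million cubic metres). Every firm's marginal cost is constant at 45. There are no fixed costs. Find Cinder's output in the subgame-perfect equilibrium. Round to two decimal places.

Solve by backward induction. Given q_K, the follower Cinder maximises π_C = (351 - q_K - q_C)q_C - 45q_C.
∂π_C/∂q_C = 306 - q_K - 2q_C = 0 gives the reaction function q_C = (306 - q_K)/2.
Kestrel substitutes q_C(q_K) into its own profit: π_K = q_K(351 - q_K - (306 - q_K)/2) - 45q_K = (198 - (1/2)q_K)q_K - 45q_K.
Maximising: ∂π_K/∂q_K = 153 - q_K = 0, giving q_K = 153.
Then q_C = (306 - 153)/2 = 153/2.

76.50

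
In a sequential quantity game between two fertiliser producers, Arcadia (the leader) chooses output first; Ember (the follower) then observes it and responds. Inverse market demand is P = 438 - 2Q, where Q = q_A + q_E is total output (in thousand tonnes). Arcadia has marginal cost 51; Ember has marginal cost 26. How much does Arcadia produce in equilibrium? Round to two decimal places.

The follower Ember best-responds to any q_A: π_E = (438 - 2Q)q_E - 26q_E.
∂π_E/∂q_E = 412 - 2q_A - 4q_E = 0 gives the reaction function q_E = (412 - 2q_A)/4.
The leader anticipates this reaction. Substituting into P = 438 - 2Q gives P = 232 - q_A, so π_A = (232 - q_A)q_A - 51q_A.
Leader FOC: 181 - 2q_A = 0, so q_A = 181/2.
Then q_E = (412 - 2·(181/2))/4 = 231/4.

90.50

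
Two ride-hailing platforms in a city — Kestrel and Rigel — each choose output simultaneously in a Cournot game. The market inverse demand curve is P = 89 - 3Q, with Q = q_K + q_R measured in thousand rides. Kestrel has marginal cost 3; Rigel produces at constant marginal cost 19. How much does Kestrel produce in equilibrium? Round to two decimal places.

Kestrel's profit: π_K = (89 - 3Q)q_K - (3q_K). Setting ∂π_K/∂q_K = 0: 86 - 6q_K - 3(q_R) = 0.
Rigel's first-order condition: 70 - 6q_R - 3(q_K) = 0.
Rearranging gives the reaction functions q_K = (86 - 3q_R)/6 and q_R = (70 - 3q_K)/6.
Solving the pair: q_K = 34/3, q_R = 6.

11.33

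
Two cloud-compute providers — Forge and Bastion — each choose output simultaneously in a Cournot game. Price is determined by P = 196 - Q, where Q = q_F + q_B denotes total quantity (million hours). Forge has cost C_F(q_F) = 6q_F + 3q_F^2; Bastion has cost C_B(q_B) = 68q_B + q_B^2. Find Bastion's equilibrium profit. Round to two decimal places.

1447.57

Forge's profit: π_F = (196 - Q)q_F - (6q_F + 3q_F²). Setting ∂π_F/∂q_F = 0: 190 - 8q_F - (q_B) = 0.
Bastion's first-order condition: 128 - 4q_B - (q_F) = 0.
Rearranging gives the reaction functions q_F = (190 - q_B)/8 and q_B = (128 - q_F)/4.
Solving the pair: q_F = 632/31, q_B = 834/31.
Price P = 196 - 1466/31 = 148.7097.
Bastion's profit: 148.7097·(834/31) - 68·(834/31) - (834/31)² = 1447.5671.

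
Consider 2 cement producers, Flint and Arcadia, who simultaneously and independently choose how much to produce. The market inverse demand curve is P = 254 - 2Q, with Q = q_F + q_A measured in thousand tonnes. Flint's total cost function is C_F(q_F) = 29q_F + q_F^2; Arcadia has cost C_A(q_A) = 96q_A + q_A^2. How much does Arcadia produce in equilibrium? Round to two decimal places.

15.56

Flint's profit: π_F = (254 - 2Q)q_F - (29q_F + q_F²). Setting ∂π_F/∂q_F = 0: 225 - 6q_F - 2(q_A) = 0.
Arcadia's first-order condition: 158 - 6q_A - 2(q_F) = 0.
Best responses: q_F = (225 - 2q_A)/6, q_A = (158 - 2q_F)/6.
Substituting one into the other gives q_F = 517/16 and q_A = 249/16.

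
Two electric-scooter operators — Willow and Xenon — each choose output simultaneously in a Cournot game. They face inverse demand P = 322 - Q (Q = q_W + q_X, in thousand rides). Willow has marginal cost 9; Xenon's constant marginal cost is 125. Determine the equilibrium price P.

Willow's profit: π_W = (322 - Q)q_W - (9q_W). Setting ∂π_W/∂q_W = 0: 313 - 2q_W - (q_X) = 0.
Xenon's profit: π_X = (322 - Q)q_X - (125q_X). Setting ∂π_X/∂q_X = 0: 197 - 2q_X - (q_W) = 0.
So q_W = (313 - q_X)/2 and q_X = (197 - q_W)/2.
Solving the pair: q_W = 143, q_X = 27.
Total output Q = 170, so price P = 322 - 170 = 152.

152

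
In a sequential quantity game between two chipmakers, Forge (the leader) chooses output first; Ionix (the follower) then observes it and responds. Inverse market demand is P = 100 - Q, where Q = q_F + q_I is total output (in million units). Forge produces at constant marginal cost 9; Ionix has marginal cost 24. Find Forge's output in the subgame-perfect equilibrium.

Solve by backward induction. Given q_F, the follower Ionix maximises π_I = (100 - q_F - q_I)q_I - 24q_I.
Follower FOC: 76 - q_F - 2q_I = 0, so q_I(q_F) = (76 - q_F)/2.
Forge substitutes q_I(q_F) into its own profit: π_F = q_F(100 - q_F - (76 - q_F)/2) - 9q_F = (62 - (1/2)q_F)q_F - 9q_F.
Leader FOC: 53 - q_F = 0, so q_F = 53.
Then q_I = (76 - 53)/2 = 23/2.

53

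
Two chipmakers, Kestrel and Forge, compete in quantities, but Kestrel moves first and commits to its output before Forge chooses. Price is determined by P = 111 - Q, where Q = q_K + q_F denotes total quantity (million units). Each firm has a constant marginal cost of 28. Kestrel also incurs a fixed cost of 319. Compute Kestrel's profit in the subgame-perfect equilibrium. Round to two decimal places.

The follower Forge best-responds to any q_K: π_F = (111 - Q)q_F - 28q_F.
Follower FOC: 83 - q_K - 2q_F = 0, so q_F(q_K) = (83 - q_K)/2.
Kestrel substitutes q_F(q_K) into its own profit: π_K = q_K(111 - q_K - (83 - q_K)/2) - 28q_K = (139/2 - (1/2)q_K)q_K - 28q_K.
Leader FOC: 83/2 - q_K = 0, so q_K = 83/2.
Then q_F = (83 - 83/2)/2 = 83/4.
Price P = 111 - 249/4 = 195/4.
Kestrel's profit: (195/4 - 28)·(83/2) - 319 = 542.1250.

542.13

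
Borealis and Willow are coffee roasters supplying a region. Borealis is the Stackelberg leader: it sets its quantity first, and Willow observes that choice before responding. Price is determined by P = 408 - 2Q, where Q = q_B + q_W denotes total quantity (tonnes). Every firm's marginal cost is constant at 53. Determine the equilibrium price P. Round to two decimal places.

141.75

The follower Willow best-responds to any q_B: π_W = (408 - 2Q)q_W - 53q_W.
Setting the follower's marginal profit to zero, 355 - 2q_B - 4q_W = 0, i.e. q_W = (355 - 2q_B)/4.
The leader anticipates this reaction. Substituting into P = 408 - 2Q gives P = 461/2 - q_B, so π_B = (461/2 - q_B)q_B - 53q_B.
Maximising: ∂π_B/∂q_B = 355/2 - 2q_B = 0, giving q_B = 355/4.
Then q_W = (355 - 2·(355/4))/4 = 355/8.
Total output Q = 1065/8, so price P = 408 - 2·(1065/8) = 567/4.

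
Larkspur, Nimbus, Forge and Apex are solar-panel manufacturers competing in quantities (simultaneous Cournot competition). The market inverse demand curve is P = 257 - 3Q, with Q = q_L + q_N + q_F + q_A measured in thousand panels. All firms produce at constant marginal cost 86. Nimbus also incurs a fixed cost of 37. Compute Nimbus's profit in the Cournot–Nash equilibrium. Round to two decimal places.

352.88

Each firm earns π_i = (257 - 3Q)q_i - 86q_i.
Setting ∂π_i/∂q_i = 0 with rivals' quantities fixed: 171 - 6q_i - 3·Σ_{j≠i} q_j = 0.
With identical firms every q_j equals q_i, so Σ_{j≠i} q_j = 3q_i and 171 = 15q_i, giving q_i = 57/5.
Price P = 257 - 3·(228/5) = 601/5.
Nimbus's profit: (601/5 - 86)·(57/5) - 37 = 352.8800.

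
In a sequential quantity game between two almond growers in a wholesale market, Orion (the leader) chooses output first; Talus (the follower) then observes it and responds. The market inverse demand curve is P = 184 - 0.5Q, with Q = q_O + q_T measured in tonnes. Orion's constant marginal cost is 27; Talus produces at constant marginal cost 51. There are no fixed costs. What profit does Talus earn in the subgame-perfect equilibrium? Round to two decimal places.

Solve by backward induction. Given q_O, the follower Talus maximises π_T = (184 - (1/2)q_O - (1/2)q_T)q_T - 51q_T.
Follower FOC: 133 - (1/2)q_O - q_T = 0, so q_T(q_O) = (133 - (1/2)q_O).
Orion substitutes q_T(q_O) into its own profit: π_O = q_O(184 - (1/2)q_O - (133 - (1/2)q_O)/2) - 27q_O = (235/2 - (1/4)q_O)q_O - 27q_O.
The leader's first-order condition 181/2 - (1/2)q_O = 0 yields q_O = 181.
Then q_T = (133 - (1/2)·181) = 85/2.
Price P = 184 - (1/2)·(447/2) = 289/4.
Talus's profit: (289/4 - 51)·(85/2) = 903.1250.

903.13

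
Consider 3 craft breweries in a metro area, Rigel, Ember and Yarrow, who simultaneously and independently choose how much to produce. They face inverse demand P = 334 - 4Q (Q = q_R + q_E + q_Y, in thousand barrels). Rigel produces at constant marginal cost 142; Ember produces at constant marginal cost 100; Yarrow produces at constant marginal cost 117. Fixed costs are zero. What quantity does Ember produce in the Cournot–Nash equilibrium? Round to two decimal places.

Rigel's profit: π_R = (334 - 4Q)q_R - (142q_R). Setting ∂π_R/∂q_R = 0: 192 - 8q_R - 4(q_E + q_Y) = 0.
Ember's first-order condition: 234 - 8q_E - 4(q_R + q_Y) = 0.
Yarrow's profit: π_Y = (334 - 4Q)q_Y - (117q_Y). Setting ∂π_Y/∂q_Y = 0: 217 - 8q_Y - 4(q_R + q_E) = 0.
Adding the 3 first-order conditions: 643 − 16Q = 0, so Q = 643/16.
Back-substituting: q_R = (192 − 643/4)/4 = 125/16, q_E = (234 − 643/4)/4 = 293/16, q_Y = (217 − 643/4)/4 = 225/16.

18.31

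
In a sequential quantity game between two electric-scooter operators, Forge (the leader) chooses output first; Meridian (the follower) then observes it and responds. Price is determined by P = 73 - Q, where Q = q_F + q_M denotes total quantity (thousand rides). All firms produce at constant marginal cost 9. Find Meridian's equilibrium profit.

Solve by backward induction. Given q_F, the follower Meridian maximises π_M = (73 - q_F - q_M)q_M - 9q_M.
∂π_M/∂q_M = 64 - q_F - 2q_M = 0 gives the reaction function q_M = (64 - q_F)/2.
Forge substitutes q_M(q_F) into its own profit: π_F = q_F(73 - q_F - (64 - q_F)/2) - 9q_F = (41 - (1/2)q_F)q_F - 9q_F.
The leader's first-order condition 32 - q_F = 0 yields q_F = 32.
Then q_M = (64 - 32)/2 = 16.
Price P = 73 - 48 = 25.
Meridian's profit: (25 - 9)·16 = 256.

256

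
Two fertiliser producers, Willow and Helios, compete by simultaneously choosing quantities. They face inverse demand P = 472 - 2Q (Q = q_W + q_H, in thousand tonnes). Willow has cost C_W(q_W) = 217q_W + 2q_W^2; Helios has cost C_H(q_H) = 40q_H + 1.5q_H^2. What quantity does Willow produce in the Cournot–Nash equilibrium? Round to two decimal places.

Willow's profit: π_W = (472 - 2Q)q_W - (217q_W + 2q_W²). Setting ∂π_W/∂q_W = 0: 255 - 8q_W - 2(q_H) = 0.
Helios's profit: π_H = (472 - 2Q)q_H - (40q_H + (3/2)q_H²). Setting ∂π_H/∂q_H = 0: 432 - 7q_H - 2(q_W) = 0.
Rearranging gives the reaction functions q_W = (255 - 2q_H)/8 and q_H = (432 - 2q_W)/7.
Solving the pair: q_W = 921/52, q_H = 1473/26.

17.71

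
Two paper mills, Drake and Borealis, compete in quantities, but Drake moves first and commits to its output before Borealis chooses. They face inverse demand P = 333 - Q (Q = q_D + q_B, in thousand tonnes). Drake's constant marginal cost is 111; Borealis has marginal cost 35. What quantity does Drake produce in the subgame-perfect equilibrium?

73

The follower Borealis best-responds to any q_D: π_B = (333 - Q)q_B - 35q_B.
∂π_B/∂q_B = 298 - q_D - 2q_B = 0 gives the reaction function q_B = (298 - q_D)/2.
The leader anticipates this reaction. Substituting into P = 333 - Q gives P = 184 - (1/2)q_D, so π_D = (184 - (1/2)q_D)q_D - 111q_D.
The leader's first-order condition 73 - q_D = 0 yields q_D = 73.
Then q_B = (298 - 73)/2 = 225/2.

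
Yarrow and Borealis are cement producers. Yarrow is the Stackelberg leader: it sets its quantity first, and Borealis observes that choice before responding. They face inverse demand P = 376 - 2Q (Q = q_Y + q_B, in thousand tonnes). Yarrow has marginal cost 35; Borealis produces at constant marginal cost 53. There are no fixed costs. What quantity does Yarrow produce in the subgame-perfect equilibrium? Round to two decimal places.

89.75

Solve by backward induction. Given q_Y, the follower Borealis maximises π_B = (376 - 2q_Y - 2q_B)q_B - 53q_B.
Follower FOC: 323 - 2q_Y - 4q_B = 0, so q_B(q_Y) = (323 - 2q_Y)/4.
Yarrow substitutes q_B(q_Y) into its own profit: π_Y = q_Y(376 - 2q_Y - (323 - 2q_Y)/2) - 35q_Y = (429/2 - q_Y)q_Y - 35q_Y.
Leader FOC: 359/2 - 2q_Y = 0, so q_Y = 359/4.
Then q_B = (323 - 2·(359/4))/4 = 287/8.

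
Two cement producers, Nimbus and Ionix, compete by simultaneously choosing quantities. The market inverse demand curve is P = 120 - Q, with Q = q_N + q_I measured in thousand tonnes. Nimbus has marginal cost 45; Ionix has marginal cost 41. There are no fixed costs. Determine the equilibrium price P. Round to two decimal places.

Nimbus's profit: π_N = (120 - Q)q_N - (45q_N). Setting ∂π_N/∂q_N = 0: 75 - 2q_N - (q_I) = 0.
Ionix's first-order condition: 79 - 2q_I - (q_N) = 0.
So q_N = (75 - q_I)/2 and q_I = (79 - q_N)/2.
Substituting one into the other gives q_N = 71/3 and q_I = 83/3.
Total output Q = 154/3, so price P = 120 - 154/3 = 206/3.

68.67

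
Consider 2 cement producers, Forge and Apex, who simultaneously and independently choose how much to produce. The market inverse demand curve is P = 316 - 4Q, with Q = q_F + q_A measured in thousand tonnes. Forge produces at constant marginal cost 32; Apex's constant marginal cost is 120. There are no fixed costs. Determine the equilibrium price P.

Forge's profit: π_F = (316 - 4Q)q_F - (32q_F). Setting ∂π_F/∂q_F = 0: 284 - 8q_F - 4(q_A) = 0.
Apex's first-order condition: 196 - 8q_A - 4(q_F) = 0.
Best responses: q_F = (284 - 4q_A)/8, q_A = (196 - 4q_F)/8.
Solving the pair: q_F = 31, q_A = 9.
Total output Q = 40, so price P = 316 - 4·40 = 156.

156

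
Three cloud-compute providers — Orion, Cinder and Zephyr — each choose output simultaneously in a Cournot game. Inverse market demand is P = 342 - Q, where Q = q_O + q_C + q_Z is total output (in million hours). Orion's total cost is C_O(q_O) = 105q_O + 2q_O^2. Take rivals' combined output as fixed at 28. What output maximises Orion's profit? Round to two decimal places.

34.83

With rivals' combined output fixed at 28, Orion's profit is π_O = (342 - 28 - q_O)q_O - (105q_O + 2q_O²) = (314 - q_O)q_O - (105q_O + 2q_O²).
∂π_O/∂q_O = 209 - 6q_O = 0, so q_O = 209/6.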